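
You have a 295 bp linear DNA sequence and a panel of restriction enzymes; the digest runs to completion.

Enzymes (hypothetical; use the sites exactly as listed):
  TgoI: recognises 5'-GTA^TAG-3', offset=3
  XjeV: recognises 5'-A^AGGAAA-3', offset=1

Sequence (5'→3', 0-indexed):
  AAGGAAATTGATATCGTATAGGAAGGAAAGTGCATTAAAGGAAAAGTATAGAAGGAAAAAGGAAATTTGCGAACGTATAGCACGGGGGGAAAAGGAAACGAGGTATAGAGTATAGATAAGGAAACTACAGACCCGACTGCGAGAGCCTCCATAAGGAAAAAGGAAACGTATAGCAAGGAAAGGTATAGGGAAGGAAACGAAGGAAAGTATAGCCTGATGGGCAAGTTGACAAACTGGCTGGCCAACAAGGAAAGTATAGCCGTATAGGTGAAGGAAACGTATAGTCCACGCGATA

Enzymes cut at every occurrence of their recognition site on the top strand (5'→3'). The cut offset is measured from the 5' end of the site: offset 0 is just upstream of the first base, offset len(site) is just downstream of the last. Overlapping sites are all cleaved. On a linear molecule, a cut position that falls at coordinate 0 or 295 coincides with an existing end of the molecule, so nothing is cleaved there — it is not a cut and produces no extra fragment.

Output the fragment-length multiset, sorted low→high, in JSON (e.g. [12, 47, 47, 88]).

Site scan:
  TgoI GTATAG/3: at [15, 45, 74, 102, 109, 167, 182, 206, 253, 261, 278] ⇒ [18, 48, 77, 105, 112, 170, 185, 209, 256, 264, 281]
  XjeV AAGGAAA/1: at [0, 22, 37, 51, 58, 91, 117, 152, 159, 174, 190, 199, 246, 270] ⇒ [1, 23, 38, 52, 59, 92, 118, 153, 160, 175, 191, 200, 247, 271]

All cut coordinates (distinct, sorted): [1, 18, 23, 38, 48, 52, 59, 77, 92, 105, 112, 118, 153, 160, 170, 175, 185, 191, 200, 209, 247, 256, 264, 271, 281]

Fragments:
  [0,1): 1 bp
  [1,18): 17 bp
  [18,23): 5 bp
  [23,38): 15 bp
  [38,48): 10 bp
  [48,52): 4 bp
  [52,59): 7 bp
  [59,77): 18 bp
  [77,92): 15 bp
  [92,105): 13 bp
  [105,112): 7 bp
  [112,118): 6 bp
  [118,153): 35 bp
  [153,160): 7 bp
  [160,170): 10 bp
  [170,175): 5 bp
  [175,185): 10 bp
  [185,191): 6 bp
  [191,200): 9 bp
  [200,209): 9 bp
  [209,247): 38 bp
  [247,256): 9 bp
  [256,264): 8 bp
  [264,271): 7 bp
  [271,281): 10 bp
  [281,295): 14 bp

[1,4,5,5,6,6,7,7,7,7,8,9,9,9,10,10,10,10,13,14,15,15,17,18,35,38]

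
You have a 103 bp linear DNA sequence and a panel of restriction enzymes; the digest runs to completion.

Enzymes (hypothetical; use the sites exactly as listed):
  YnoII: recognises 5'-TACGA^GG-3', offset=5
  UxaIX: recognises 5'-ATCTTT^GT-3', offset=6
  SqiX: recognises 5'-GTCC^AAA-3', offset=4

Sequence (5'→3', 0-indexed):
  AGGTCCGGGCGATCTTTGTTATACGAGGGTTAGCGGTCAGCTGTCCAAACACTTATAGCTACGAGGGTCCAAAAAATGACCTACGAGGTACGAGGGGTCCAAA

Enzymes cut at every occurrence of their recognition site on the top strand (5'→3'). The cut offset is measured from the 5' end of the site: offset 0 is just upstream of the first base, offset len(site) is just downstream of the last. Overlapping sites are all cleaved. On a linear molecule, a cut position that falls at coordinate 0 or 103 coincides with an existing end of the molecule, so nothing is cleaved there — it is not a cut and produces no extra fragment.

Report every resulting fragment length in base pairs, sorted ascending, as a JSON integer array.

[3,6,7,7,9,16,17,18,20]

Site scan:
  YnoII (TACGAGG, off=5): starts [21, 59, 81, 88] → cuts [26, 64, 86, 93]
  UxaIX (ATCTTTGT, off=6): starts [11] → cuts [17]
  SqiX (GTCCAAA, off=4): starts [42, 66, 96] → cuts [46, 70, 100]

All cut coordinates (distinct, sorted): [17, 26, 46, 64, 70, 86, 93, 100]

Fragments:
  [0,17): 17 bp
  [17,26): 9 bp
  [26,46): 20 bp
  [46,64): 18 bp
  [64,70): 6 bp
  [70,86): 16 bp
  [86,93): 7 bp
  [93,100): 7 bp
  [100,103): 3 bp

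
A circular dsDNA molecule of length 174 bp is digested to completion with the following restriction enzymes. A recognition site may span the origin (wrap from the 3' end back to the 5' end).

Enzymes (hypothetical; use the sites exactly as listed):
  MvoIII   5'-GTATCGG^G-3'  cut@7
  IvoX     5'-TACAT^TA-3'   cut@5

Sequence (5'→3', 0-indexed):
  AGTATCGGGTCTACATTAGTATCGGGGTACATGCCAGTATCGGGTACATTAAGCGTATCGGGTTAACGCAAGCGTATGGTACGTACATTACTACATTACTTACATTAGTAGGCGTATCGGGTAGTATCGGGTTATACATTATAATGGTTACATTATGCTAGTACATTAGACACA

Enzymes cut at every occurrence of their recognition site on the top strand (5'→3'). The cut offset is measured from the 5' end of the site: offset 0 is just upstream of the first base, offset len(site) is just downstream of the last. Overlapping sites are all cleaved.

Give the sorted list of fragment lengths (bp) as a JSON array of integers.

[6,8,8,9,9,9,10,12,13,14,15,16,18,27]

Site scan:
  MvoIII GTATCGGG/7: at [1, 18, 36, 54, 113, 123] ⇒ [8, 25, 43, 61, 120, 130]
  IvoX TACATTA/5: at [11, 44, 83, 91, 100, 134, 148, 161] ⇒ [16, 49, 88, 96, 105, 139, 153, 166]

Pooled cuts: [8, 16, 25, 43, 49, 61, 88, 96, 105, 120, 130, 139, 153, 166]

Fragment lengths:
  8→16: 8 bp
  16→25: 9 bp
  25→43: 18 bp
  43→49: 6 bp
  49→61: 12 bp
  61→88: 27 bp
  88→96: 8 bp
  96→105: 9 bp
  105→120: 15 bp
  120→130: 10 bp
  130→139: 9 bp
  139→153: 14 bp
  153→166: 13 bp
  166→8 (wrap): 174-166+8 = 16 bp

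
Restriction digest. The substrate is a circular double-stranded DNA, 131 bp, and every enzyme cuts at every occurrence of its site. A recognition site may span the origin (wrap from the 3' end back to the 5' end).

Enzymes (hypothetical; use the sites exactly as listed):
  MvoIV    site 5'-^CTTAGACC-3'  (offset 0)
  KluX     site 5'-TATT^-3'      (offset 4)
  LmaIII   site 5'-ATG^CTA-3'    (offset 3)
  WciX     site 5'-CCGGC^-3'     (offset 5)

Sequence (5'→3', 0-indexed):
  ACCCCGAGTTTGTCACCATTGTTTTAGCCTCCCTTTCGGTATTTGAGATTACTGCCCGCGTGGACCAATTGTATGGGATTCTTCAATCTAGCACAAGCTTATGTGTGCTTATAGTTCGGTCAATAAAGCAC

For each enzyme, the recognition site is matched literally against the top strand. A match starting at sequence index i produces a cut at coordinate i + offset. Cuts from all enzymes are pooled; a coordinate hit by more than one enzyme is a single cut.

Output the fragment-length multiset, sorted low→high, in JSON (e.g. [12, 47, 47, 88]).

[131]

Site scan:
  MvoIV (CTTAGACC, off=0): no sites
  KluX (TATT, off=4): starts [39] → cuts [43]
  LmaIII (ATGCTA, off=3): no sites
  WciX (CCGGC, off=5): no sites

All cut coordinates (distinct, sorted): [43]

Fragments:
  43→43 (wrap): 131-43+43 = 131 bp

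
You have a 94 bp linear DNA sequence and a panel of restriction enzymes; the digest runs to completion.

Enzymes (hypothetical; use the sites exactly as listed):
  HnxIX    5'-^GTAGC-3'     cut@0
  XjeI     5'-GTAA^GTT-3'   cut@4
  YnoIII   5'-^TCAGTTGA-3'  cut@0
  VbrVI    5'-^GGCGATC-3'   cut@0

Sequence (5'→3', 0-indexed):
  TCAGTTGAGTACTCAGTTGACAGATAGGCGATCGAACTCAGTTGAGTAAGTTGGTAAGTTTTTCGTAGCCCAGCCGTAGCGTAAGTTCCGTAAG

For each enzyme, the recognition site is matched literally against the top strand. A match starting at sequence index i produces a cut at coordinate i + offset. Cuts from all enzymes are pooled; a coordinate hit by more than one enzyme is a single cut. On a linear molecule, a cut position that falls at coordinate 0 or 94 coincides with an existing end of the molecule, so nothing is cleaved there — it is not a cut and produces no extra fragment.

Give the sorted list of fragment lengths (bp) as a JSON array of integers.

[7,8,9,10,11,11,12,12,14]

Per-enzyme occurrences:
  HnxIX (GTAGC, off=0): starts [64, 75] → cuts [64, 75]
  XjeI (GTAAGTT, off=4): starts [45, 53, 80] → cuts [49, 57, 84]
  YnoIII (TCAGTTGA, off=0): starts [0, 12, 37] → cuts [12, 37] (position 0 is a terminus of the linear molecule — no cut)
  VbrVI (GGCGATC, off=0): starts [26] → cuts [26]

Pooled cuts: [12, 26, 37, 49, 57, 64, 75, 84]

Fragment lengths:
  [0,12): 12 bp
  [12,26): 14 bp
  [26,37): 11 bp
  [37,49): 12 bp
  [49,57): 8 bp
  [57,64): 7 bp
  [64,75): 11 bp
  [75,84): 9 bp
  [84,94): 10 bp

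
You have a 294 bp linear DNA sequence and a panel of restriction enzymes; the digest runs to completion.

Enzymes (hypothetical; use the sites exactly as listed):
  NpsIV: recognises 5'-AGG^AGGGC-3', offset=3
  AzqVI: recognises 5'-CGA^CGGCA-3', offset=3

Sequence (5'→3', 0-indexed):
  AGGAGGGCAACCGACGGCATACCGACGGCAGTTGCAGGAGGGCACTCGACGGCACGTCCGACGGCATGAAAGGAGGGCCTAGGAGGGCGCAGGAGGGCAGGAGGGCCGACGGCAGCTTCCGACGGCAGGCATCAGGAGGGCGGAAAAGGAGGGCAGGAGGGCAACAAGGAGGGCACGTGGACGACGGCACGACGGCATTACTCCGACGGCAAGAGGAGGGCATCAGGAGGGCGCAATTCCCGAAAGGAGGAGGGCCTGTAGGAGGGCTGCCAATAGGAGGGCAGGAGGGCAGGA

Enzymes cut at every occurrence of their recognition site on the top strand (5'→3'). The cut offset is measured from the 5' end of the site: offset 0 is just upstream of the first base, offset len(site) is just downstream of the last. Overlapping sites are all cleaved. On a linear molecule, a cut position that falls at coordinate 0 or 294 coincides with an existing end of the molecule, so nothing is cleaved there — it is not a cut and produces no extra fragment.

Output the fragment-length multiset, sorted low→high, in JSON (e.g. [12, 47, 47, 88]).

[3,8,8,8,8,8,9,10,10,10,11,11,11,11,12,12,12,12,13,13,13,14,14,15,15,23]

Scan for sites:
  NpsIV AGGAGGGC/3: at [0, 35, 70, 80, 90, 98, 133, 146, 154, 166, 213, 224, 247, 259, 274, 282] ⇒ [3, 38, 73, 83, 93, 101, 136, 149, 157, 169, 216, 227, 250, 262, 277, 285]
  AzqVI CGACGGCA/3: at [11, 22, 46, 58, 106, 119, 181, 189, 203] ⇒ [14, 25, 49, 61, 109, 122, 184, 192, 206]

Pooled cuts: [3, 14, 25, 38, 49, 61, 73, 83, 93, 101, 109, 122, 136, 149, 157, 169, 184, 192, 206, 216, 227, 250, 262, 277, 285]

Fragments:
  [0,3): 3 bp
  [3,14): 11 bp
  [14,25): 11 bp
  [25,38): 13 bp
  [38,49): 11 bp
  [49,61): 12 bp
  [61,73): 12 bp
  [73,83): 10 bp
  [83,93): 10 bp
  [93,101): 8 bp
  [101,109): 8 bp
  [109,122): 13 bp
  [122,136): 14 bp
  [136,149): 13 bp
  [149,157): 8 bp
  [157,169): 12 bp
  [169,184): 15 bp
  [184,192): 8 bp
  [192,206): 14 bp
  [206,216): 10 bp
  [216,227): 11 bp
  [227,250): 23 bp
  [250,262): 12 bp
  [262,277): 15 bp
  [277,285): 8 bp
  [285,294): 9 bp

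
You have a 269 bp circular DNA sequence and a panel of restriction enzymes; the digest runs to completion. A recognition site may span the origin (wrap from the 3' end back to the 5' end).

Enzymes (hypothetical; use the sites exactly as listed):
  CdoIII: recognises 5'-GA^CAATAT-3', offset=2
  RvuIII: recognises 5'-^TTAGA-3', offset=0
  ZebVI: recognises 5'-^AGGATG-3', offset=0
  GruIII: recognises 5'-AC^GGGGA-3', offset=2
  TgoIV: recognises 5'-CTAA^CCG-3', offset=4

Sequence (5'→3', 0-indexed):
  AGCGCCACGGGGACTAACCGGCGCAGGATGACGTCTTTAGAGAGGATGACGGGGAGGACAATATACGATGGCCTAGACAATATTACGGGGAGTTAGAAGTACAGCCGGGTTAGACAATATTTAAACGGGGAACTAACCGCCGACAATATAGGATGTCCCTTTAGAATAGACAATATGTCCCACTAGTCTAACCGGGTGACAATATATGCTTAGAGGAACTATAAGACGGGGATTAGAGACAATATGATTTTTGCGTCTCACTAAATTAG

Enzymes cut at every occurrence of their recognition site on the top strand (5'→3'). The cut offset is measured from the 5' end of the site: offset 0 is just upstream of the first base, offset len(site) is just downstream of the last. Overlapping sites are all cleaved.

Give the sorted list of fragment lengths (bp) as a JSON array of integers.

[5,5,6,6,6,7,7,7,8,8,8,9,9,10,10,10,11,12,12,12,17,18,19,21,26]

Scan for sites:
  CdoIII GACAATAT/2: at [56, 75, 112, 141, 168, 197, 237] ⇒ [58, 77, 114, 143, 170, 199, 239]
  RvuIII TTAGA/0: at [36, 92, 109, 160, 209, 232, 265] ⇒ [36, 92, 109, 160, 209, 232, 265]
  ZebVI AGGATG/0: at [24, 42, 149] ⇒ [24, 42, 149]
  GruIII ACGGGGA/2: at [6, 48, 84, 124, 225] ⇒ [8, 50, 86, 126, 227]
  TgoIV CTAACCG/4: at [13, 132, 187] ⇒ [17, 136, 191]

Pooled cuts: [8, 17, 24, 36, 42, 50, 58, 77, 86, 92, 109, 114, 126, 136, 143, 149, 160, 170, 191, 199, 209, 227, 232, 239, 265]

Fragments:
  8→17: 9 bp
  17→24: 7 bp
  24→36: 12 bp
  36→42: 6 bp
  42→50: 8 bp
  50→58: 8 bp
  58→77: 19 bp
  77→86: 9 bp
  86→92: 6 bp
  92→109: 17 bp
  109→114: 5 bp
  114→126: 12 bp
  126→136: 10 bp
  136→143: 7 bp
  143→149: 6 bp
  149→160: 11 bp
  160→170: 10 bp
  170→191: 21 bp
  191→199: 8 bp
  199→209: 10 bp
  209→227: 18 bp
  227→232: 5 bp
  232→239: 7 bp
  239→265: 26 bp
  265→8 (wrap): 269-265+8 = 12 bp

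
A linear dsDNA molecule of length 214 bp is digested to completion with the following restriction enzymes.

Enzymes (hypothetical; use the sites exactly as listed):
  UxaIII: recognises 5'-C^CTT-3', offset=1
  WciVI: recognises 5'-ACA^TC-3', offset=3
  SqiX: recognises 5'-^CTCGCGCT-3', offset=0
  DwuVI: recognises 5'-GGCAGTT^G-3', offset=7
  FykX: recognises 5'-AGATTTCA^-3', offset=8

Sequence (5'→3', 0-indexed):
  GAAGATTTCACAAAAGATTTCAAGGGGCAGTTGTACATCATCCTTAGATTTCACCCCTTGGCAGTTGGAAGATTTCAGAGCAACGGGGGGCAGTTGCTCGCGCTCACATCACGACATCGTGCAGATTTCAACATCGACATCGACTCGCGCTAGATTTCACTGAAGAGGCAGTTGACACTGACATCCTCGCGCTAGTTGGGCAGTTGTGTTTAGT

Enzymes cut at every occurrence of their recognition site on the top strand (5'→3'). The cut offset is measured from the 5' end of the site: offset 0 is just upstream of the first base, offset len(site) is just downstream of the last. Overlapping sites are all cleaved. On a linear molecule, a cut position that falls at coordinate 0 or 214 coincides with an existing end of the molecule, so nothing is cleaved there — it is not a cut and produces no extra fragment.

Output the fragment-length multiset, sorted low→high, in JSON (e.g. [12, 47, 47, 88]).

Per-enzyme occurrences:
  UxaIII CCTT/1: at [41, 55] ⇒ [42, 56]
  WciVI ACATC/3: at [34, 105, 113, 130, 136, 180] ⇒ [37, 108, 116, 133, 139, 183]
  SqiX CTCGCGCT/0: at [96, 143, 185] ⇒ [96, 143, 185]
  DwuVI GGCAGTTG/7: at [25, 59, 88, 166, 198] ⇒ [32, 66, 95, 173, 205]
  FykX AGATTTCA/8: at [2, 14, 45, 69, 122, 151] ⇒ [10, 22, 53, 77, 130, 159]

All cut coordinates (distinct, sorted): [10, 22, 32, 37, 42, 53, 56, 66, 77, 95, 96, 108, 116, 130, 133, 139, 143, 159, 173, 183, 185, 205]

Fragments:
  [0,10): 10 bp
  [10,22): 12 bp
  [22,32): 10 bp
  [32,37): 5 bp
  [37,42): 5 bp
  [42,53): 11 bp
  [53,56): 3 bp
  [56,66): 10 bp
  [66,77): 11 bp
  [77,95): 18 bp
  [95,96): 1 bp
  [96,108): 12 bp
  [108,116): 8 bp
  [116,130): 14 bp
  [130,133): 3 bp
  [133,139): 6 bp
  [139,143): 4 bp
  [143,159): 16 bp
  [159,173): 14 bp
  [173,183): 10 bp
  [183,185): 2 bp
  [185,205): 20 bp
  [205,214): 9 bp

[1,2,3,3,4,5,5,6,8,9,10,10,10,10,11,11,12,12,14,14,16,18,20]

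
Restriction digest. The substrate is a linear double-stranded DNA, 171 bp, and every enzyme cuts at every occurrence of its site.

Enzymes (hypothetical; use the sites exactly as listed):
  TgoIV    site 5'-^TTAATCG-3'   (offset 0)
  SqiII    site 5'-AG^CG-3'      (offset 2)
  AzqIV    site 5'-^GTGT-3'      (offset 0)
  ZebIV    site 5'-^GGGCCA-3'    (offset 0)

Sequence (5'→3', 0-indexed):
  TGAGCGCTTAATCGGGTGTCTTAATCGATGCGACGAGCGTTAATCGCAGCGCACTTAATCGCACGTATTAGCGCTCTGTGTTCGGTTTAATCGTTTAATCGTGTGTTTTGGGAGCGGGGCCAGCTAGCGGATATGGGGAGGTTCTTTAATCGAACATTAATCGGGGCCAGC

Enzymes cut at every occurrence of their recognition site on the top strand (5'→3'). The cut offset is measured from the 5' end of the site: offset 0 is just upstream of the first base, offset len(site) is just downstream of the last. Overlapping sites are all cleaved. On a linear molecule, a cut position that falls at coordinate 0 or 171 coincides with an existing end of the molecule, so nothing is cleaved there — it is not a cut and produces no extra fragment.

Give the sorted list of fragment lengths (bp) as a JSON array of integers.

[2,2,2,3,4,5,5,6,6,7,8,8,8,9,10,11,11,12,17,17,18]

Per-enzyme occurrences:
  TgoIV (TTAATCG, off=0): starts [7, 20, 39, 54, 86, 94, 145, 156] → cuts [7, 20, 39, 54, 86, 94, 145, 156]
  SqiII (AGCG, off=2): starts [2, 35, 47, 69, 112, 125] → cuts [4, 37, 49, 71, 114, 127]
  AzqIV (GTGT, off=0): starts [15, 77, 100, 102] → cuts [15, 77, 100, 102]
  ZebIV (GGGCCA, off=0): starts [116, 163] → cuts [116, 163]

All cut coordinates (distinct, sorted): [4, 7, 15, 20, 37, 39, 49, 54, 71, 77, 86, 94, 100, 102, 114, 116, 127, 145, 156, 163]

Fragment lengths:
  [0,4): 4 bp
  [4,7): 3 bp
  [7,15): 8 bp
  [15,20): 5 bp
  [20,37): 17 bp
  [37,39): 2 bp
  [39,49): 10 bp
  [49,54): 5 bp
  [54,71): 17 bp
  [71,77): 6 bp
  [77,86): 9 bp
  [86,94): 8 bp
  [94,100): 6 bp
  [100,102): 2 bp
  [102,114): 12 bp
  [114,116): 2 bp
  [116,127): 11 bp
  [127,145): 18 bp
  [145,156): 11 bp
  [156,163): 7 bp
  [163,171): 8 bp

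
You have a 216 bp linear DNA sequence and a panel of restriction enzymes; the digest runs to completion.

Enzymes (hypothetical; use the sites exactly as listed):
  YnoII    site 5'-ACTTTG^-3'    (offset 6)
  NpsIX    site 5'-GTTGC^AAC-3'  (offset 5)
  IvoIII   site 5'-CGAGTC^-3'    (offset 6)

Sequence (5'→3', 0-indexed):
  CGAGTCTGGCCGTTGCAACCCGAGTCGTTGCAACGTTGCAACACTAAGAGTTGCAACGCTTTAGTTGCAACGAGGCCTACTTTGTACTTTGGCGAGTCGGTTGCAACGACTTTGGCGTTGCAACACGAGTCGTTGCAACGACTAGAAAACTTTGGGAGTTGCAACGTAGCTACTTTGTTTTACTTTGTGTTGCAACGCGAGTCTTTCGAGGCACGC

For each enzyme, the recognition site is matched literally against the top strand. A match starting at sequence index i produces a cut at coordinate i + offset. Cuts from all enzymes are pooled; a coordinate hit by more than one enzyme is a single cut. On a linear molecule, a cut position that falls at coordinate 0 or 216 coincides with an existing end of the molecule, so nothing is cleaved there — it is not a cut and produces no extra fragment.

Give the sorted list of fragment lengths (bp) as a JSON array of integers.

[5,5,6,6,6,7,7,7,8,8,10,10,10,10,10,10,13,14,15,15,16,18]

Site scan:
  YnoII ACTTTG/6: at [78, 85, 108, 148, 171, 181] ⇒ [84, 91, 114, 154, 177, 187]
  NpsIX GTTGCAAC/5: at [11, 26, 34, 49, 63, 99, 116, 131, 157, 188] ⇒ [16, 31, 39, 54, 68, 104, 121, 136, 162, 193]
  IvoIII CGAGTC/6: at [0, 20, 92, 125, 197] ⇒ [6, 26, 98, 131, 203]

Pooled cuts: [6, 16, 26, 31, 39, 54, 68, 84, 91, 98, 104, 114, 121, 131, 136, 154, 162, 177, 187, 193, 203]

Fragments:
  [0,6): 6 bp
  [6,16): 10 bp
  [16,26): 10 bp
  [26,31): 5 bp
  [31,39): 8 bp
  [39,54): 15 bp
  [54,68): 14 bp
  [68,84): 16 bp
  [84,91): 7 bp
  [91,98): 7 bp
  [98,104): 6 bp
  [104,114): 10 bp
  [114,121): 7 bp
  [121,131): 10 bp
  [131,136): 5 bp
  [136,154): 18 bp
  [154,162): 8 bp
  [162,177): 15 bp
  [177,187): 10 bp
  [187,193): 6 bp
  [193,203): 10 bp
  [203,216): 13 bp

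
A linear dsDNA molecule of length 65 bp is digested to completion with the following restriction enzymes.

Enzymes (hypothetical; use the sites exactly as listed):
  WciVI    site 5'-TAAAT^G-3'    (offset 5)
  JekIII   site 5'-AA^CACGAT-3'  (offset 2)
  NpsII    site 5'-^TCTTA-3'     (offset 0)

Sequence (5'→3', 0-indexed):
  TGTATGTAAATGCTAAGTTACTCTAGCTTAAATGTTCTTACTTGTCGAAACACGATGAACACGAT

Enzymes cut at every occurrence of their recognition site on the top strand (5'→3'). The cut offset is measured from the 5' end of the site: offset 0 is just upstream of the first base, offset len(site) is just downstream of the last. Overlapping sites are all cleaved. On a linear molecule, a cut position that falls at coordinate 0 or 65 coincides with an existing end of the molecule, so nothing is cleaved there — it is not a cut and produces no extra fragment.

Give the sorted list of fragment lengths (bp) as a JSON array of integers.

Site scan:
  WciVI TAAATG/5: at [6, 28] ⇒ [11, 33]
  JekIII AACACGAT/2: at [48, 57] ⇒ [50, 59]
  NpsII TCTTA/0: at [35] ⇒ [35]

All cut coordinates (distinct, sorted): [11, 33, 35, 50, 59]

Fragments:
  [0,11): 11 bp
  [11,33): 22 bp
  [33,35): 2 bp
  [35,50): 15 bp
  [50,59): 9 bp
  [59,65): 6 bp

[2,6,9,11,15,22]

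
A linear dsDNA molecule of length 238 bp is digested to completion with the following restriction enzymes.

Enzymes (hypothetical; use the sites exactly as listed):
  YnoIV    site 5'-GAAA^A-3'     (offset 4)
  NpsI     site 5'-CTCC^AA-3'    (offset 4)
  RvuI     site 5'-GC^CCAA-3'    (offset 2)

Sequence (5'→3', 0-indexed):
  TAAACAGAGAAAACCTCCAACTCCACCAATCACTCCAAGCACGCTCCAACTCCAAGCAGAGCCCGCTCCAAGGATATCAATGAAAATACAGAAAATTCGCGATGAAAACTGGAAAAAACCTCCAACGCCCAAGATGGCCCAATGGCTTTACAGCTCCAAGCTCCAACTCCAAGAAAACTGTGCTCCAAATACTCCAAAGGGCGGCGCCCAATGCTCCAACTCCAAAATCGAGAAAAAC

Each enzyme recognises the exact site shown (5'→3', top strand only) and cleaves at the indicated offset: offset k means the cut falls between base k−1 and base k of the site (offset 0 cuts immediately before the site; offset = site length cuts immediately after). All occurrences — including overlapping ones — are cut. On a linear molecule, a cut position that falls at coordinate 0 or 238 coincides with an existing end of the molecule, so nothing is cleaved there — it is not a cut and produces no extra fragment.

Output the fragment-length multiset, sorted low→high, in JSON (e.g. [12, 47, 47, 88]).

Per-enzyme occurrences:
  YnoIV (GAAAA, off=4): starts [8, 81, 90, 103, 111, 172, 231] → cuts [12, 85, 94, 107, 115, 176, 235]
  NpsI (CTCCAA, off=4): starts [14, 32, 43, 49, 65, 119, 153, 160, 166, 182, 191, 213, 219] → cuts [18, 36, 47, 53, 69, 123, 157, 164, 170, 186, 195, 217, 223]
  RvuI (GCCCAA, off=2): starts [126, 136, 205] → cuts [128, 138, 207]

All cut coordinates (distinct, sorted): [12, 18, 36, 47, 53, 69, 85, 94, 107, 115, 123, 128, 138, 157, 164, 170, 176, 186, 195, 207, 217, 223, 235]

Fragments:
  [0,12): 12 bp
  [12,18): 6 bp
  [18,36): 18 bp
  [36,47): 11 bp
  [47,53): 6 bp
  [53,69): 16 bp
  [69,85): 16 bp
  [85,94): 9 bp
  [94,107): 13 bp
  [107,115): 8 bp
  [115,123): 8 bp
  [123,128): 5 bp
  [128,138): 10 bp
  [138,157): 19 bp
  [157,164): 7 bp
  [164,170): 6 bp
  [170,176): 6 bp
  [176,186): 10 bp
  [186,195): 9 bp
  [195,207): 12 bp
  [207,217): 10 bp
  [217,223): 6 bp
  [223,235): 12 bp
  [235,238): 3 bp

[3,5,6,6,6,6,6,7,8,8,9,9,10,10,10,11,12,12,12,13,16,16,18,19]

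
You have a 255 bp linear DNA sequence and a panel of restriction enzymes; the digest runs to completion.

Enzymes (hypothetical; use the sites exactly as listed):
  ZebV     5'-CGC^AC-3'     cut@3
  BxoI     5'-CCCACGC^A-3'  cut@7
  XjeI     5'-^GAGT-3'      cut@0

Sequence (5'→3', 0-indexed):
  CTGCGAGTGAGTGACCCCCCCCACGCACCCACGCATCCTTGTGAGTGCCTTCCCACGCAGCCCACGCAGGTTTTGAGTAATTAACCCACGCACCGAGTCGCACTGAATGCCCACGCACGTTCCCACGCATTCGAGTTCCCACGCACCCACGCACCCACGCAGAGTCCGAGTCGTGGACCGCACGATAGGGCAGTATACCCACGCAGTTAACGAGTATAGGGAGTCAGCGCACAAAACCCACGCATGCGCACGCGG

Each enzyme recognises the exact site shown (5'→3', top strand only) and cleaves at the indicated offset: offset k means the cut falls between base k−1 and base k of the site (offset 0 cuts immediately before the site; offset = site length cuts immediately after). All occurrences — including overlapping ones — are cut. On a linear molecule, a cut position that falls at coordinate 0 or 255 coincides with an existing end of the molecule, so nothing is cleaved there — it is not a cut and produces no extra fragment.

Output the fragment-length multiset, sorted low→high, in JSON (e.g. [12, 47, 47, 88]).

[1,3,4,4,4,6,6,6,7,7,7,8,8,8,8,9,9,10,12,12,13,14,15,16,17,18,23]

Scan for sites:
  ZebV (CGCAC, off=3): starts [23, 88, 98, 113, 141, 149, 178, 227, 246] → cuts [26, 91, 101, 116, 144, 152, 181, 230, 249]
  BxoI (CCCACGCA, off=7): starts [19, 27, 51, 60, 84, 109, 121, 137, 145, 153, 197, 236] → cuts [26, 34, 58, 67, 91, 116, 128, 144, 152, 160, 204, 243]
  XjeI (GAGT, off=0): starts [4, 8, 42, 74, 94, 132, 161, 167, 211, 220] → cuts [4, 8, 42, 74, 94, 132, 161, 167, 211, 220]

Pooled cuts: [4, 8, 26, 34, 42, 58, 67, 74, 91, 94, 101, 116, 128, 132, 144, 152, 160, 161, 167, 181, 204, 211, 220, 230, 243, 249]

Fragment lengths:
  [0,4): 4 bp
  [4,8): 4 bp
  [8,26): 18 bp
  [26,34): 8 bp
  [34,42): 8 bp
  [42,58): 16 bp
  [58,67): 9 bp
  [67,74): 7 bp
  [74,91): 17 bp
  [91,94): 3 bp
  [94,101): 7 bp
  [101,116): 15 bp
  [116,128): 12 bp
  [128,132): 4 bp
  [132,144): 12 bp
  [144,152): 8 bp
  [152,160): 8 bp
  [160,161): 1 bp
  [161,167): 6 bp
  [167,181): 14 bp
  [181,204): 23 bp
  [204,211): 7 bp
  [211,220): 9 bp
  [220,230): 10 bp
  [230,243): 13 bp
  [243,249): 6 bp
  [249,255): 6 bp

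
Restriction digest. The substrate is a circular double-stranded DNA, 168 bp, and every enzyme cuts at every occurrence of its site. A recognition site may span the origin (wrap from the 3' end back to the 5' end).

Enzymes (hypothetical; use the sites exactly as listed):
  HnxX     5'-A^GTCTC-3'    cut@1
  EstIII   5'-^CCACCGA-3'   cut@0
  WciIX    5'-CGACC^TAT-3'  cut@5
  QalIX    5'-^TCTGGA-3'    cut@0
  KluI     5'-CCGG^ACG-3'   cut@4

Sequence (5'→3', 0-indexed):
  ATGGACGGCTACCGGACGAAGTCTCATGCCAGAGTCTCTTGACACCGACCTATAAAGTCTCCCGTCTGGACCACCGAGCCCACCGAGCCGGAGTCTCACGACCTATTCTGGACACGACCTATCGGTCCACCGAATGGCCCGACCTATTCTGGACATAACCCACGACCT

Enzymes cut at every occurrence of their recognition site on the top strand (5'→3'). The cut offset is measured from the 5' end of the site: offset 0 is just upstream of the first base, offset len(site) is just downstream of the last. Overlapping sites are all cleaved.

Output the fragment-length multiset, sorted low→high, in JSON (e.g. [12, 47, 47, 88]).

[3,3,5,6,6,7,8,9,11,13,13,13,16,17,18,20]

Scan for sites:
  HnxX (AGTCTC, off=1): starts [19, 32, 55, 91] → cuts [20, 33, 56, 92]
  EstIII (CCACCGA, off=0): starts [70, 79, 126] → cuts [70, 79, 126]
  WciIX (CGACCTAT, off=5): starts [45, 98, 114, 139, 162] → cuts [50, 103, 119, 144, 167]
  QalIX (TCTGGA, off=0): starts [64, 106, 147] → cuts [64, 106, 147]
  KluI (CCGGACG, off=4): starts [11] → cuts [15]

Pooled cuts: [15, 20, 33, 50, 56, 64, 70, 79, 92, 103, 106, 119, 126, 144, 147, 167]

Fragments:
  15→20: 5 bp
  20→33: 13 bp
  33→50: 17 bp
  50→56: 6 bp
  56→64: 8 bp
  64→70: 6 bp
  70→79: 9 bp
  79→92: 13 bp
  92→103: 11 bp
  103→106: 3 bp
  106→119: 13 bp
  119→126: 7 bp
  126→144: 18 bp
  144→147: 3 bp
  147→167: 20 bp
  167→15 (wrap): 168-167+15 = 16 bp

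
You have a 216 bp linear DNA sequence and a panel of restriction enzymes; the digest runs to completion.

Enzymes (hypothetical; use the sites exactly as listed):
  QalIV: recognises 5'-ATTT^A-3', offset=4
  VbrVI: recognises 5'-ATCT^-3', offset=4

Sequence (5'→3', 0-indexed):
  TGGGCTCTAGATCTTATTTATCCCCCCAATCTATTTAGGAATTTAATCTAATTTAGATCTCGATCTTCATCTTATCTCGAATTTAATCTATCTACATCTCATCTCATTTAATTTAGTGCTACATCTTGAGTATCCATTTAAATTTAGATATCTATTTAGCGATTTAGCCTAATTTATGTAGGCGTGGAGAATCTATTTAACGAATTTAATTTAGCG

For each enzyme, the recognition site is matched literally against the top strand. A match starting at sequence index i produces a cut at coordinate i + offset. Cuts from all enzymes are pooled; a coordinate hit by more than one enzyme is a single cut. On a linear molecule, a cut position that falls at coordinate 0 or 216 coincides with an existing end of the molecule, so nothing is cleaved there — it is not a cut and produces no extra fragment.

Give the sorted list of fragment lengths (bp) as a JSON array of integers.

Scan for sites:
  QalIV (ATTTA, off=4): starts [15, 32, 40, 50, 80, 105, 110, 135, 141, 153, 161, 171, 194, 203, 208] → cuts [19, 36, 44, 54, 84, 109, 114, 139, 145, 157, 165, 175, 198, 207, 212]
  VbrVI (ATCT, off=4): starts [10, 28, 45, 56, 62, 68, 73, 85, 89, 95, 100, 122, 149, 190] → cuts [14, 32, 49, 60, 66, 72, 77, 89, 93, 99, 104, 126, 153, 194]

All cut coordinates (distinct, sorted): [14, 19, 32, 36, 44, 49, 54, 60, 66, 72, 77, 84, 89, 93, 99, 104, 109, 114, 126, 139, 145, 153, 157, 165, 175, 194, 198, 207, 212]

Fragment lengths:
  [0,14): 14 bp
  [14,19): 5 bp
  [19,32): 13 bp
  [32,36): 4 bp
  [36,44): 8 bp
  [44,49): 5 bp
  [49,54): 5 bp
  [54,60): 6 bp
  [60,66): 6 bp
  [66,72): 6 bp
  [72,77): 5 bp
  [77,84): 7 bp
  [84,89): 5 bp
  [89,93): 4 bp
  [93,99): 6 bp
  [99,104): 5 bp
  [104,109): 5 bp
  [109,114): 5 bp
  [114,126): 12 bp
  [126,139): 13 bp
  [139,145): 6 bp
  [145,153): 8 bp
  [153,157): 4 bp
  [157,165): 8 bp
  [165,175): 10 bp
  [175,194): 19 bp
  [194,198): 4 bp
  [198,207): 9 bp
  [207,212): 5 bp
  [212,216): 4 bp

[4,4,4,4,4,5,5,5,5,5,5,5,5,5,6,6,6,6,6,7,8,8,8,9,10,12,13,13,14,19]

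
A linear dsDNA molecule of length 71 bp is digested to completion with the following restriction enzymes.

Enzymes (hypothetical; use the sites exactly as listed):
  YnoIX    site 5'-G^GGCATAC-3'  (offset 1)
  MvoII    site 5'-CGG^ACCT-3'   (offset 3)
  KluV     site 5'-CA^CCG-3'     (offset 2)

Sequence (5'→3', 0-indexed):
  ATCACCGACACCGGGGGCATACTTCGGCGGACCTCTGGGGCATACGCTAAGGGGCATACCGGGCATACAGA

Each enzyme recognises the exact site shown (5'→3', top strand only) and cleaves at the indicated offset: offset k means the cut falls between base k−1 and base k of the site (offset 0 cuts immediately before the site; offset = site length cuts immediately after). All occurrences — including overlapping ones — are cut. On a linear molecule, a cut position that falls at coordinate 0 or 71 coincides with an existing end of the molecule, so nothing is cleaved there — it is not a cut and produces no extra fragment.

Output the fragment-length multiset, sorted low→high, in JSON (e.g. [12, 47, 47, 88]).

[4,5,6,8,9,10,14,15]

Site scan:
  YnoIX (GGGCATAC, off=1): starts [14, 37, 51, 60] → cuts [15, 38, 52, 61]
  MvoII (CGGACCT, off=3): starts [27] → cuts [30]
  KluV (CACCG, off=2): starts [2, 8] → cuts [4, 10]

All cut coordinates (distinct, sorted): [4, 10, 15, 30, 38, 52, 61]

Fragment lengths:
  [0,4): 4 bp
  [4,10): 6 bp
  [10,15): 5 bp
  [15,30): 15 bp
  [30,38): 8 bp
  [38,52): 14 bp
  [52,61): 9 bp
  [61,71): 10 bp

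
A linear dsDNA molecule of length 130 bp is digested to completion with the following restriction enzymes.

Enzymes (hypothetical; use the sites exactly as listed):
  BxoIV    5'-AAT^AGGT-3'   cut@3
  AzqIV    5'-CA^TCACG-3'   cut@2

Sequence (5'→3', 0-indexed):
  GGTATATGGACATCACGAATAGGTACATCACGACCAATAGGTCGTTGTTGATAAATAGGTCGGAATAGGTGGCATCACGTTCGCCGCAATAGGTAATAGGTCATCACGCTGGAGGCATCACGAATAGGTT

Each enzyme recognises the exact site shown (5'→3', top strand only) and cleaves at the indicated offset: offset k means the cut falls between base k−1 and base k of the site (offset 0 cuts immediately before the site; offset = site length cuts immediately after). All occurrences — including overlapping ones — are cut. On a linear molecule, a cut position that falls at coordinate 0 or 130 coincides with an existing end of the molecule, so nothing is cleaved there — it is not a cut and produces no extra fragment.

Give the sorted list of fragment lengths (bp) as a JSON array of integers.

[5,6,7,7,8,8,8,10,11,12,14,16,18]

Site scan:
  BxoIV (AATAGGT, off=3): starts [17, 35, 53, 63, 87, 94, 122] → cuts [20, 38, 56, 66, 90, 97, 125]
  AzqIV (CATCACG, off=2): starts [10, 25, 72, 101, 115] → cuts [12, 27, 74, 103, 117]

All cut coordinates (distinct, sorted): [12, 20, 27, 38, 56, 66, 74, 90, 97, 103, 117, 125]

Fragment lengths:
  [0,12): 12 bp
  [12,20): 8 bp
  [20,27): 7 bp
  [27,38): 11 bp
  [38,56): 18 bp
  [56,66): 10 bp
  [66,74): 8 bp
  [74,90): 16 bp
  [90,97): 7 bp
  [97,103): 6 bp
  [103,117): 14 bp
  [117,125): 8 bp
  [125,130): 5 bp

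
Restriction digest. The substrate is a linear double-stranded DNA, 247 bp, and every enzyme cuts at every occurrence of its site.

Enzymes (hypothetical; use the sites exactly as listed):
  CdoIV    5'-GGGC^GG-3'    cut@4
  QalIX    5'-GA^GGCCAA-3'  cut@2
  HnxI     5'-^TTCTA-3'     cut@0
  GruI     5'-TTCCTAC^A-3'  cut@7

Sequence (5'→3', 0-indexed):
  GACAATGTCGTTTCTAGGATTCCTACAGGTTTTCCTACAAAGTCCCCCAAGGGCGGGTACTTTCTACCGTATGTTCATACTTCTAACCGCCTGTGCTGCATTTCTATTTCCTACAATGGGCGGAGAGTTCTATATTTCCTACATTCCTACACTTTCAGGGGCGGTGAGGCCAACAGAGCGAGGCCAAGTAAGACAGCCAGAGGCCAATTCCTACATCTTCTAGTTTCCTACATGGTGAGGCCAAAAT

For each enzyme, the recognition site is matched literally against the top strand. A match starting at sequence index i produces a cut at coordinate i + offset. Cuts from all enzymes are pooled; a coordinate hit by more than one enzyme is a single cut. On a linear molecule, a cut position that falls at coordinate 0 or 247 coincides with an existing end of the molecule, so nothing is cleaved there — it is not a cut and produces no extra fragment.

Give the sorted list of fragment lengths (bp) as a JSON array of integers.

[3,5,6,7,7,7,8,9,11,12,12,13,13,14,14,15,15,16,19,20,21]

Site scan:
  CdoIV GGGCGG/4: at [50, 117, 158] ⇒ [54, 121, 162]
  QalIX GAGGCCAA/2: at [165, 179, 199, 236] ⇒ [167, 181, 201, 238]
  HnxI TTCTA/0: at [11, 61, 80, 101, 127, 217] ⇒ [11, 61, 80, 101, 127, 217]
  GruI TTCCTACA/7: at [19, 31, 107, 135, 143, 207, 224] ⇒ [26, 38, 114, 142, 150, 214, 231]

Pooled cuts: [11, 26, 38, 54, 61, 80, 101, 114, 121, 127, 142, 150, 162, 167, 181, 201, 214, 217, 231, 238]

Fragments:
  [0,11): 11 bp
  [11,26): 15 bp
  [26,38): 12 bp
  [38,54): 16 bp
  [54,61): 7 bp
  [61,80): 19 bp
  [80,101): 21 bp
  [101,114): 13 bp
  [114,121): 7 bp
  [121,127): 6 bp
  [127,142): 15 bp
  [142,150): 8 bp
  [150,162): 12 bp
  [162,167): 5 bp
  [167,181): 14 bp
  [181,201): 20 bp
  [201,214): 13 bp
  [214,217): 3 bp
  [217,231): 14 bp
  [231,238): 7 bp
  [238,247): 9 bp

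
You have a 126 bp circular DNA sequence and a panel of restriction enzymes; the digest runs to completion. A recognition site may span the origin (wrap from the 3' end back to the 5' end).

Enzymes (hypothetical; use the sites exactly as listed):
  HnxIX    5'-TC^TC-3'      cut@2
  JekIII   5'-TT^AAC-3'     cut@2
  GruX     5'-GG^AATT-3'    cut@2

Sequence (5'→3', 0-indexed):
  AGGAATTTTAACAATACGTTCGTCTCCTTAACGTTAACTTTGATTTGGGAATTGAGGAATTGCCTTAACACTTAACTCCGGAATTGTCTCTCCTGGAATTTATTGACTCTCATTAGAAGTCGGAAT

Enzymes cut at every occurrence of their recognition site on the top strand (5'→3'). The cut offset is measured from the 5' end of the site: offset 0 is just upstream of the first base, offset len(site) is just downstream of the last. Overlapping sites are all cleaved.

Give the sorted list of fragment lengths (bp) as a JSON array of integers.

Scan for sites:
  HnxIX (TCTC, off=2): starts [22, 86, 88, 107] → cuts [24, 88, 90, 109]
  JekIII (TTAAC, off=2): starts [7, 27, 33, 64, 71] → cuts [9, 29, 35, 66, 73]
  GruX (GGAATT, off=2): starts [1, 47, 55, 79, 94] → cuts [3, 49, 57, 81, 96]

Pooled cuts: [3, 9, 24, 29, 35, 49, 57, 66, 73, 81, 88, 90, 96, 109]

Fragment lengths:
  3→9: 6 bp
  9→24: 15 bp
  24→29: 5 bp
  29→35: 6 bp
  35→49: 14 bp
  49→57: 8 bp
  57→66: 9 bp
  66→73: 7 bp
  73→81: 8 bp
  81→88: 7 bp
  88→90: 2 bp
  90→96: 6 bp
  96→109: 13 bp
  109→3 (wrap): 126-109+3 = 20 bp

[2,5,6,6,6,7,7,8,8,9,13,14,15,20]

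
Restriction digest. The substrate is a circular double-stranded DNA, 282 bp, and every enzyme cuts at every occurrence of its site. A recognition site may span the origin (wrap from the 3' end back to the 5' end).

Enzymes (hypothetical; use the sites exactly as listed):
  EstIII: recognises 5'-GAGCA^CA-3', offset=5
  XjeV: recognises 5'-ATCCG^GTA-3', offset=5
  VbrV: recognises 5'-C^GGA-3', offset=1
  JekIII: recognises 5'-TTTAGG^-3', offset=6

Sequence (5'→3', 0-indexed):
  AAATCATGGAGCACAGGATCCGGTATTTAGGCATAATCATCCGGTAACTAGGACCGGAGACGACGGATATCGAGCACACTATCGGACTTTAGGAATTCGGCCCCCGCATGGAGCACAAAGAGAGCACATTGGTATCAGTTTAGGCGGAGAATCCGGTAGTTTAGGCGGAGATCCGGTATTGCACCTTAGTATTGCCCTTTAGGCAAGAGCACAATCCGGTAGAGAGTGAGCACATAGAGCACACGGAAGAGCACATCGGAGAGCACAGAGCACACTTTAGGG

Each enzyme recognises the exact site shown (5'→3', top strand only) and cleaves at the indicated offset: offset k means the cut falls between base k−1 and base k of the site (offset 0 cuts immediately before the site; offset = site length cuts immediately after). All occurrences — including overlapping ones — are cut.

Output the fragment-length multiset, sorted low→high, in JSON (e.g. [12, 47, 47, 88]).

Per-enzyme occurrences:
  EstIII (GAGCACA, off=5): starts [8, 71, 110, 121, 206, 227, 236, 248, 260, 267] → cuts [13, 76, 115, 126, 211, 232, 241, 253, 265, 272]
  XjeV (ATCCGGTA, off=5): starts [17, 38, 150, 170, 213] → cuts [22, 43, 155, 175, 218]
  VbrV (CGGA, off=1): starts [54, 63, 82, 144, 165, 243, 256] → cuts [55, 64, 83, 145, 166, 244, 257]
  JekIII (TTTAGG, off=6): starts [25, 87, 138, 159, 197, 275] → cuts [31, 93, 144, 165, 203, 281]

All cut coordinates (distinct, sorted): [13, 22, 31, 43, 55, 64, 76, 83, 93, 115, 126, 144, 145, 155, 165, 166, 175, 203, 211, 218, 232, 241, 244, 253, 257, 265, 272, 281]

Fragment lengths:
  13→22: 9 bp
  22→31: 9 bp
  31→43: 12 bp
  43→55: 12 bp
  55→64: 9 bp
  64→76: 12 bp
  76→83: 7 bp
  83→93: 10 bp
  93→115: 22 bp
  115→126: 11 bp
  126→144: 18 bp
  144→145: 1 bp
  145→155: 10 bp
  155→165: 10 bp
  165→166: 1 bp
  166→175: 9 bp
  175→203: 28 bp
  203→211: 8 bp
  211→218: 7 bp
  218→232: 14 bp
  232→241: 9 bp
  241→244: 3 bp
  244→253: 9 bp
  253→257: 4 bp
  257→265: 8 bp
  265→272: 7 bp
  272→281: 9 bp
  281→13 (wrap): 282-281+13 = 14 bp

[1,1,3,4,7,7,7,8,8,9,9,9,9,9,9,9,10,10,10,11,12,12,12,14,14,18,22,28]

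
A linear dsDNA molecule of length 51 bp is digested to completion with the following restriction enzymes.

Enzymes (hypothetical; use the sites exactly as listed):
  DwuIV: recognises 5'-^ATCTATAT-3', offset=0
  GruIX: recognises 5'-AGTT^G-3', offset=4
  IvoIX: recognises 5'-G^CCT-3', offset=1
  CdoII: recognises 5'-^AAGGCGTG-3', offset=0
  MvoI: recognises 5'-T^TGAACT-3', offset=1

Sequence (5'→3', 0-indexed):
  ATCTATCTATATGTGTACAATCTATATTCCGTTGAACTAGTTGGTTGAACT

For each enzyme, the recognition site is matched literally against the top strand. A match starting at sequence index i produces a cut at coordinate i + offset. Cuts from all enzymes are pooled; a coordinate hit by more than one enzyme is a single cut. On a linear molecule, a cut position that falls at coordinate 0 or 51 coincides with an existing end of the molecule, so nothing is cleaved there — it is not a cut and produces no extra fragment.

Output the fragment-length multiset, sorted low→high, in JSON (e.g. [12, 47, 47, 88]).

Per-enzyme occurrences:
  DwuIV ATCTATAT/0: at [4, 19] ⇒ [4, 19]
  GruIX AGTTG/4: at [38] ⇒ [42]
  IvoIX (GCCT, off=1): no sites
  CdoII (AAGGCGTG, off=0): no sites
  MvoI TTGAACT/1: at [31, 44] ⇒ [32, 45]

All cut coordinates (distinct, sorted): [4, 19, 32, 42, 45]

Fragments:
  [0,4): 4 bp
  [4,19): 15 bp
  [19,32): 13 bp
  [32,42): 10 bp
  [42,45): 3 bp
  [45,51): 6 bp

[3,4,6,10,13,15]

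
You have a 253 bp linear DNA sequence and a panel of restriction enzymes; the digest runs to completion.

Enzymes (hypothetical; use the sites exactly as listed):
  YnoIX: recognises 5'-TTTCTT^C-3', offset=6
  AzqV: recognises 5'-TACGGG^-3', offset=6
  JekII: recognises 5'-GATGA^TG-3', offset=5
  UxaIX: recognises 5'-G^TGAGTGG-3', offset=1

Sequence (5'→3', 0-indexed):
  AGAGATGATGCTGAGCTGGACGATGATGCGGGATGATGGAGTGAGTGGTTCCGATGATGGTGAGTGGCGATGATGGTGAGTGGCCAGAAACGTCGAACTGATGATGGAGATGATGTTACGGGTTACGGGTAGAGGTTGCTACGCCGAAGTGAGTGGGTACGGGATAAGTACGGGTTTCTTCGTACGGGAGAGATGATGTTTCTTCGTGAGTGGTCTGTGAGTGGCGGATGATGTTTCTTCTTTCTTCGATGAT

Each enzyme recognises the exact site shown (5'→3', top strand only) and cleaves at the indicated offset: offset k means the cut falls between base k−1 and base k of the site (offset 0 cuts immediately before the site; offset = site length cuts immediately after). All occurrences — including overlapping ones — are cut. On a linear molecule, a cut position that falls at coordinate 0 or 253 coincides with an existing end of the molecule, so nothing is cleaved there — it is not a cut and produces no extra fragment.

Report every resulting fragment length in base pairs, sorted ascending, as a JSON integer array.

[2,3,3,5,6,7,7,7,8,8,8,8,8,9,9,10,11,11,13,14,14,16,18,20,28]

Scan for sites:
  YnoIX TTTCTTC/6: at [174, 198, 233, 240] ⇒ [180, 204, 239, 246]
  AzqV TACGGG/6: at [116, 123, 157, 168, 182] ⇒ [122, 129, 163, 174, 188]
  JekII GATGATG/5: at [3, 21, 31, 52, 68, 99, 108, 191, 226] ⇒ [8, 26, 36, 57, 73, 104, 113, 196, 231]
  UxaIX GTGAGTGG/1: at [40, 59, 75, 148, 205, 216] ⇒ [41, 60, 76, 149, 206, 217]

All cut coordinates (distinct, sorted): [8, 26, 36, 41, 57, 60, 73, 76, 104, 113, 122, 129, 149, 163, 174, 180, 188, 196, 204, 206, 217, 231, 239, 246]

Fragment lengths:
  [0,8): 8 bp
  [8,26): 18 bp
  [26,36): 10 bp
  [36,41): 5 bp
  [41,57): 16 bp
  [57,60): 3 bp
  [60,73): 13 bp
  [73,76): 3 bp
  [76,104): 28 bp
  [104,113): 9 bp
  [113,122): 9 bp
  [122,129): 7 bp
  [129,149): 20 bp
  [149,163): 14 bp
  [163,174): 11 bp
  [174,180): 6 bp
  [180,188): 8 bp
  [188,196): 8 bp
  [196,204): 8 bp
  [204,206): 2 bp
  [206,217): 11 bp
  [217,231): 14 bp
  [231,239): 8 bp
  [239,246): 7 bp
  [246,253): 7 bp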